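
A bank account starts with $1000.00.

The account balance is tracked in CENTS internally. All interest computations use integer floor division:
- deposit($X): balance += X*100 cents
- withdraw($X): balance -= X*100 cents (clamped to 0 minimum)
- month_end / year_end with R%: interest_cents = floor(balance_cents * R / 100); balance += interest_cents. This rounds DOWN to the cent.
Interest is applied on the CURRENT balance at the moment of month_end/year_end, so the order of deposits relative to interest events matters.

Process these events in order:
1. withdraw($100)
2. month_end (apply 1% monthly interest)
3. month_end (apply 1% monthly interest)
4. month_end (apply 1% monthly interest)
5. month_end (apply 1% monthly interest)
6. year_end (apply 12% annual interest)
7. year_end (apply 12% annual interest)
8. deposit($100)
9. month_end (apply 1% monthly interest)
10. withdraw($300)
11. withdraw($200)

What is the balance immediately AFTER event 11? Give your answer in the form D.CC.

Answer: 787.53

Derivation:
After 1 (withdraw($100)): balance=$900.00 total_interest=$0.00
After 2 (month_end (apply 1% monthly interest)): balance=$909.00 total_interest=$9.00
After 3 (month_end (apply 1% monthly interest)): balance=$918.09 total_interest=$18.09
After 4 (month_end (apply 1% monthly interest)): balance=$927.27 total_interest=$27.27
After 5 (month_end (apply 1% monthly interest)): balance=$936.54 total_interest=$36.54
After 6 (year_end (apply 12% annual interest)): balance=$1048.92 total_interest=$148.92
After 7 (year_end (apply 12% annual interest)): balance=$1174.79 total_interest=$274.79
After 8 (deposit($100)): balance=$1274.79 total_interest=$274.79
After 9 (month_end (apply 1% monthly interest)): balance=$1287.53 total_interest=$287.53
After 10 (withdraw($300)): balance=$987.53 total_interest=$287.53
After 11 (withdraw($200)): balance=$787.53 total_interest=$287.53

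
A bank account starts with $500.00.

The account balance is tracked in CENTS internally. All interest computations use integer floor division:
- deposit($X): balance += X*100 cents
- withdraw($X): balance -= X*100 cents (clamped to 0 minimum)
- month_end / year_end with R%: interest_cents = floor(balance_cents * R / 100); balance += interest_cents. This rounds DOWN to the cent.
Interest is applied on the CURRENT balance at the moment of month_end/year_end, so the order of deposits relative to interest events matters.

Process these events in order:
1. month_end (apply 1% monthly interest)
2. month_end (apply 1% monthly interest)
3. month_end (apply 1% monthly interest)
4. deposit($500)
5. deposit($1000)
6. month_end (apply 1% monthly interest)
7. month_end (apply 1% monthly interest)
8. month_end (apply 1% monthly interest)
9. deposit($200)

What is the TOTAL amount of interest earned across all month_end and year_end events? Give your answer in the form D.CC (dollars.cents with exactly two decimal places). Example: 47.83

Answer: 76.20

Derivation:
After 1 (month_end (apply 1% monthly interest)): balance=$505.00 total_interest=$5.00
After 2 (month_end (apply 1% monthly interest)): balance=$510.05 total_interest=$10.05
After 3 (month_end (apply 1% monthly interest)): balance=$515.15 total_interest=$15.15
After 4 (deposit($500)): balance=$1015.15 total_interest=$15.15
After 5 (deposit($1000)): balance=$2015.15 total_interest=$15.15
After 6 (month_end (apply 1% monthly interest)): balance=$2035.30 total_interest=$35.30
After 7 (month_end (apply 1% monthly interest)): balance=$2055.65 total_interest=$55.65
After 8 (month_end (apply 1% monthly interest)): balance=$2076.20 total_interest=$76.20
After 9 (deposit($200)): balance=$2276.20 total_interest=$76.20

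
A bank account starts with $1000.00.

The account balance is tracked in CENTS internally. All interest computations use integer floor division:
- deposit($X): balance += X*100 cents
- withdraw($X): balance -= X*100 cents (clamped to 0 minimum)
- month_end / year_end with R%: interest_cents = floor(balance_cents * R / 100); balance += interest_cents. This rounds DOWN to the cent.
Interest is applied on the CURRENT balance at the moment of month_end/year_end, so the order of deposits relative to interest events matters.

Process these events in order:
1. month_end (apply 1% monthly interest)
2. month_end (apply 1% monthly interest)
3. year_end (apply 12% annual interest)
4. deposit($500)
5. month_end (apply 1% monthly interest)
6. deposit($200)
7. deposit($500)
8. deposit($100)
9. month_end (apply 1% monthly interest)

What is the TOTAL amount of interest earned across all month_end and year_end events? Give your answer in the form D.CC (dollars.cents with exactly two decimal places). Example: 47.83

After 1 (month_end (apply 1% monthly interest)): balance=$1010.00 total_interest=$10.00
After 2 (month_end (apply 1% monthly interest)): balance=$1020.10 total_interest=$20.10
After 3 (year_end (apply 12% annual interest)): balance=$1142.51 total_interest=$142.51
After 4 (deposit($500)): balance=$1642.51 total_interest=$142.51
After 5 (month_end (apply 1% monthly interest)): balance=$1658.93 total_interest=$158.93
After 6 (deposit($200)): balance=$1858.93 total_interest=$158.93
After 7 (deposit($500)): balance=$2358.93 total_interest=$158.93
After 8 (deposit($100)): balance=$2458.93 total_interest=$158.93
After 9 (month_end (apply 1% monthly interest)): balance=$2483.51 total_interest=$183.51

Answer: 183.51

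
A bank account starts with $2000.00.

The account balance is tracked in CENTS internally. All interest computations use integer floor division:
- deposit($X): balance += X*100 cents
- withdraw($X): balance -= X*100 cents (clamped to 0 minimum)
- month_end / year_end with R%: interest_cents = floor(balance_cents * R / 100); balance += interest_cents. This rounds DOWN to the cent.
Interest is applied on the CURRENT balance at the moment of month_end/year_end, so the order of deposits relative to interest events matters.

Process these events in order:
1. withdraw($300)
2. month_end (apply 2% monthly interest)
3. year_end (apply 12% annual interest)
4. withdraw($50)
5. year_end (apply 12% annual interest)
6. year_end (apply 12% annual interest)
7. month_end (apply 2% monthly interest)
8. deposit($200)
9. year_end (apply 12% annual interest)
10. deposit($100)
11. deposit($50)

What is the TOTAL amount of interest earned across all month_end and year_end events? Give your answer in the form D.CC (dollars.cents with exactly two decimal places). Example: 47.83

Answer: 1085.37

Derivation:
After 1 (withdraw($300)): balance=$1700.00 total_interest=$0.00
After 2 (month_end (apply 2% monthly interest)): balance=$1734.00 total_interest=$34.00
After 3 (year_end (apply 12% annual interest)): balance=$1942.08 total_interest=$242.08
After 4 (withdraw($50)): balance=$1892.08 total_interest=$242.08
After 5 (year_end (apply 12% annual interest)): balance=$2119.12 total_interest=$469.12
After 6 (year_end (apply 12% annual interest)): balance=$2373.41 total_interest=$723.41
After 7 (month_end (apply 2% monthly interest)): balance=$2420.87 total_interest=$770.87
After 8 (deposit($200)): balance=$2620.87 total_interest=$770.87
After 9 (year_end (apply 12% annual interest)): balance=$2935.37 total_interest=$1085.37
After 10 (deposit($100)): balance=$3035.37 total_interest=$1085.37
After 11 (deposit($50)): balance=$3085.37 total_interest=$1085.37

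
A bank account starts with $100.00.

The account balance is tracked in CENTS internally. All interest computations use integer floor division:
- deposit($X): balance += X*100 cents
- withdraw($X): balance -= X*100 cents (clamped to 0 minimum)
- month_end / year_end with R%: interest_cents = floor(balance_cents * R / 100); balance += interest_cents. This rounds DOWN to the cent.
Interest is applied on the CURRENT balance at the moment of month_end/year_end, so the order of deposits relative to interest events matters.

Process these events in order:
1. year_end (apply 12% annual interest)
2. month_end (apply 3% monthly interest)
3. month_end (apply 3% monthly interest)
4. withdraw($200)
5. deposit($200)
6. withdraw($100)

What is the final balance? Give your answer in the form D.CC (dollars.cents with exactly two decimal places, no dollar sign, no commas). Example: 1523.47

After 1 (year_end (apply 12% annual interest)): balance=$112.00 total_interest=$12.00
After 2 (month_end (apply 3% monthly interest)): balance=$115.36 total_interest=$15.36
After 3 (month_end (apply 3% monthly interest)): balance=$118.82 total_interest=$18.82
After 4 (withdraw($200)): balance=$0.00 total_interest=$18.82
After 5 (deposit($200)): balance=$200.00 total_interest=$18.82
After 6 (withdraw($100)): balance=$100.00 total_interest=$18.82

Answer: 100.00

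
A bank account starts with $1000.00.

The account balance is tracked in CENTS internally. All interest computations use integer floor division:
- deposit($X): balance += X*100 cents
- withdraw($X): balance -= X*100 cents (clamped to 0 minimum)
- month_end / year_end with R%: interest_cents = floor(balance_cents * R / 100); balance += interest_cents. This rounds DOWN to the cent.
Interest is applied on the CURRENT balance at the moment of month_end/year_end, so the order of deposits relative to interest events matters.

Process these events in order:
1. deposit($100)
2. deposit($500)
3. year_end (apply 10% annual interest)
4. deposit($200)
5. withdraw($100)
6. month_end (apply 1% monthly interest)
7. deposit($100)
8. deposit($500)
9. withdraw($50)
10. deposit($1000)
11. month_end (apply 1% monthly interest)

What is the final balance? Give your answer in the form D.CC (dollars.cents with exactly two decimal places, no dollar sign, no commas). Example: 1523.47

Answer: 3462.88

Derivation:
After 1 (deposit($100)): balance=$1100.00 total_interest=$0.00
After 2 (deposit($500)): balance=$1600.00 total_interest=$0.00
After 3 (year_end (apply 10% annual interest)): balance=$1760.00 total_interest=$160.00
After 4 (deposit($200)): balance=$1960.00 total_interest=$160.00
After 5 (withdraw($100)): balance=$1860.00 total_interest=$160.00
After 6 (month_end (apply 1% monthly interest)): balance=$1878.60 total_interest=$178.60
After 7 (deposit($100)): balance=$1978.60 total_interest=$178.60
After 8 (deposit($500)): balance=$2478.60 total_interest=$178.60
After 9 (withdraw($50)): balance=$2428.60 total_interest=$178.60
After 10 (deposit($1000)): balance=$3428.60 total_interest=$178.60
After 11 (month_end (apply 1% monthly interest)): balance=$3462.88 total_interest=$212.88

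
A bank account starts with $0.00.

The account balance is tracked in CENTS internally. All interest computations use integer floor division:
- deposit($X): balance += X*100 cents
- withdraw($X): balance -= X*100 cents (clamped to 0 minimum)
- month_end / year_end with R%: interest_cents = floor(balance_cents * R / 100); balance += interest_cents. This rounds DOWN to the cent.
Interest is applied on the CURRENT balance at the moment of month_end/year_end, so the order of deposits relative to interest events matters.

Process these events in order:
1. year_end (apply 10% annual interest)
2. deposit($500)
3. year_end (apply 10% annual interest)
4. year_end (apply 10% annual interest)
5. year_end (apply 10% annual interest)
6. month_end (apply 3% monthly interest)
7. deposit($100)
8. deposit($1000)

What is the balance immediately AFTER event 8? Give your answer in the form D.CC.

After 1 (year_end (apply 10% annual interest)): balance=$0.00 total_interest=$0.00
After 2 (deposit($500)): balance=$500.00 total_interest=$0.00
After 3 (year_end (apply 10% annual interest)): balance=$550.00 total_interest=$50.00
After 4 (year_end (apply 10% annual interest)): balance=$605.00 total_interest=$105.00
After 5 (year_end (apply 10% annual interest)): balance=$665.50 total_interest=$165.50
After 6 (month_end (apply 3% monthly interest)): balance=$685.46 total_interest=$185.46
After 7 (deposit($100)): balance=$785.46 total_interest=$185.46
After 8 (deposit($1000)): balance=$1785.46 total_interest=$185.46

Answer: 1785.46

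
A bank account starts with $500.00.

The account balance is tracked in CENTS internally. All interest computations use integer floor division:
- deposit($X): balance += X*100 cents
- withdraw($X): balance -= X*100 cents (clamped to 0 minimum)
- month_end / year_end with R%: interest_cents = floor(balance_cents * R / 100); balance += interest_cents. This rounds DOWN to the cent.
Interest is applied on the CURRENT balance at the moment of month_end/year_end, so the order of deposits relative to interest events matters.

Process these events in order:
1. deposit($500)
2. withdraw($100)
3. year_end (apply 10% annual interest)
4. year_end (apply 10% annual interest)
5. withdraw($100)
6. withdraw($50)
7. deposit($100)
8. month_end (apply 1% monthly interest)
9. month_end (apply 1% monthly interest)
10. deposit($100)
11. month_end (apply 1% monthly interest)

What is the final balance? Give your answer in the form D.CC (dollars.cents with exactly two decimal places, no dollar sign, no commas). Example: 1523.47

Answer: 1171.47

Derivation:
After 1 (deposit($500)): balance=$1000.00 total_interest=$0.00
After 2 (withdraw($100)): balance=$900.00 total_interest=$0.00
After 3 (year_end (apply 10% annual interest)): balance=$990.00 total_interest=$90.00
After 4 (year_end (apply 10% annual interest)): balance=$1089.00 total_interest=$189.00
After 5 (withdraw($100)): balance=$989.00 total_interest=$189.00
After 6 (withdraw($50)): balance=$939.00 total_interest=$189.00
After 7 (deposit($100)): balance=$1039.00 total_interest=$189.00
After 8 (month_end (apply 1% monthly interest)): balance=$1049.39 total_interest=$199.39
After 9 (month_end (apply 1% monthly interest)): balance=$1059.88 total_interest=$209.88
After 10 (deposit($100)): balance=$1159.88 total_interest=$209.88
After 11 (month_end (apply 1% monthly interest)): balance=$1171.47 total_interest=$221.47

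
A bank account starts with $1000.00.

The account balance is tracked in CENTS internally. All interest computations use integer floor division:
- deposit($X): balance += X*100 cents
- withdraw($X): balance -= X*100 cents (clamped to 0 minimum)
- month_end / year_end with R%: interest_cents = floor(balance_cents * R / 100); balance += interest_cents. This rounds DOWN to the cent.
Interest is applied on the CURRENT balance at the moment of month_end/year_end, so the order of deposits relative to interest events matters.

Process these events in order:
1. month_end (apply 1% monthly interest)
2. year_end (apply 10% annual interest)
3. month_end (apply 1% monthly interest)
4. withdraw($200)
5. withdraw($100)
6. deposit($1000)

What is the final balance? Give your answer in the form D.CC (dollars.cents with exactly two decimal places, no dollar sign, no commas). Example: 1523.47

After 1 (month_end (apply 1% monthly interest)): balance=$1010.00 total_interest=$10.00
After 2 (year_end (apply 10% annual interest)): balance=$1111.00 total_interest=$111.00
After 3 (month_end (apply 1% monthly interest)): balance=$1122.11 total_interest=$122.11
After 4 (withdraw($200)): balance=$922.11 total_interest=$122.11
After 5 (withdraw($100)): balance=$822.11 total_interest=$122.11
After 6 (deposit($1000)): balance=$1822.11 total_interest=$122.11

Answer: 1822.11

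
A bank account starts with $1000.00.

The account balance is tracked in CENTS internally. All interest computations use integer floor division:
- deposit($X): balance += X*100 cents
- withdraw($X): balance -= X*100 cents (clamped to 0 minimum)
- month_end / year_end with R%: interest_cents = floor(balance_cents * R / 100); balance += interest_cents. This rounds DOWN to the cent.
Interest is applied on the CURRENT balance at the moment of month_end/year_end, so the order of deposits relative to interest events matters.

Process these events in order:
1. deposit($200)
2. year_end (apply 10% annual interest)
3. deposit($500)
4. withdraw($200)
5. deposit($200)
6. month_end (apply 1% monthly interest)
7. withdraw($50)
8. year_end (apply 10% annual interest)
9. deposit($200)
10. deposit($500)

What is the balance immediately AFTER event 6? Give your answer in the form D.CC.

After 1 (deposit($200)): balance=$1200.00 total_interest=$0.00
After 2 (year_end (apply 10% annual interest)): balance=$1320.00 total_interest=$120.00
After 3 (deposit($500)): balance=$1820.00 total_interest=$120.00
After 4 (withdraw($200)): balance=$1620.00 total_interest=$120.00
After 5 (deposit($200)): balance=$1820.00 total_interest=$120.00
After 6 (month_end (apply 1% monthly interest)): balance=$1838.20 total_interest=$138.20

Answer: 1838.20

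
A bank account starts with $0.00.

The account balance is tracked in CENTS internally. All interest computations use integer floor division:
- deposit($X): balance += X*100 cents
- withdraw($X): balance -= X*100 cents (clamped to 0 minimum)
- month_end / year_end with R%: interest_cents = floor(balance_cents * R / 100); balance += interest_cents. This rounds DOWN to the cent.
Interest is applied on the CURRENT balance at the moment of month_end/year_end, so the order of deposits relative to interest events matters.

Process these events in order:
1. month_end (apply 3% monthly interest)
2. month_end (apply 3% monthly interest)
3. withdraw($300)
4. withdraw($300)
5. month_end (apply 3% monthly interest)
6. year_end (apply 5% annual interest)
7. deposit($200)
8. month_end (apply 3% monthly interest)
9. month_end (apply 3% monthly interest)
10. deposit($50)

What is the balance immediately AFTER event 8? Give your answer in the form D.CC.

Answer: 206.00

Derivation:
After 1 (month_end (apply 3% monthly interest)): balance=$0.00 total_interest=$0.00
After 2 (month_end (apply 3% monthly interest)): balance=$0.00 total_interest=$0.00
After 3 (withdraw($300)): balance=$0.00 total_interest=$0.00
After 4 (withdraw($300)): balance=$0.00 total_interest=$0.00
After 5 (month_end (apply 3% monthly interest)): balance=$0.00 total_interest=$0.00
After 6 (year_end (apply 5% annual interest)): balance=$0.00 total_interest=$0.00
After 7 (deposit($200)): balance=$200.00 total_interest=$0.00
After 8 (month_end (apply 3% monthly interest)): balance=$206.00 total_interest=$6.00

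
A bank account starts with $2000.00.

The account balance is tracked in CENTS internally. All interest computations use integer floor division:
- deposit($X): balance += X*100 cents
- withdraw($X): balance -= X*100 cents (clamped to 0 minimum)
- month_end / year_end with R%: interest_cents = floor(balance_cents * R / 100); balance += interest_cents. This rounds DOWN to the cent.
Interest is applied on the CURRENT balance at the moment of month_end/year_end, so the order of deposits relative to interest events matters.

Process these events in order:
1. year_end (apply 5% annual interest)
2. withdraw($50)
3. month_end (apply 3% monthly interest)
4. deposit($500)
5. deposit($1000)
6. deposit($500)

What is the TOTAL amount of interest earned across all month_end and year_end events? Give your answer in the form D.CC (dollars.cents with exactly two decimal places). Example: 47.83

Answer: 161.50

Derivation:
After 1 (year_end (apply 5% annual interest)): balance=$2100.00 total_interest=$100.00
After 2 (withdraw($50)): balance=$2050.00 total_interest=$100.00
After 3 (month_end (apply 3% monthly interest)): balance=$2111.50 total_interest=$161.50
After 4 (deposit($500)): balance=$2611.50 total_interest=$161.50
After 5 (deposit($1000)): balance=$3611.50 total_interest=$161.50
After 6 (deposit($500)): balance=$4111.50 total_interest=$161.50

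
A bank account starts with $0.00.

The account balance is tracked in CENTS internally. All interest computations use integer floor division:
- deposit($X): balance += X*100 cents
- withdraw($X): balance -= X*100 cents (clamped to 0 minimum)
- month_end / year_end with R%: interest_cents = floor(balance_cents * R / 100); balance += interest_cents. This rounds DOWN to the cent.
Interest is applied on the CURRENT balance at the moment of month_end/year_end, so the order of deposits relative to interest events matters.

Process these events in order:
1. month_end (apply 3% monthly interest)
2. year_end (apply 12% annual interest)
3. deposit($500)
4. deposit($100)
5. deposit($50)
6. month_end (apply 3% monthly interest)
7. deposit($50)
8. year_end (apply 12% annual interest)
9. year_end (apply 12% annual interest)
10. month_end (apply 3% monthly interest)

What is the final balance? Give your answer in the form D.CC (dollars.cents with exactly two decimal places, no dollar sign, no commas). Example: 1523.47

After 1 (month_end (apply 3% monthly interest)): balance=$0.00 total_interest=$0.00
After 2 (year_end (apply 12% annual interest)): balance=$0.00 total_interest=$0.00
After 3 (deposit($500)): balance=$500.00 total_interest=$0.00
After 4 (deposit($100)): balance=$600.00 total_interest=$0.00
After 5 (deposit($50)): balance=$650.00 total_interest=$0.00
After 6 (month_end (apply 3% monthly interest)): balance=$669.50 total_interest=$19.50
After 7 (deposit($50)): balance=$719.50 total_interest=$19.50
After 8 (year_end (apply 12% annual interest)): balance=$805.84 total_interest=$105.84
After 9 (year_end (apply 12% annual interest)): balance=$902.54 total_interest=$202.54
After 10 (month_end (apply 3% monthly interest)): balance=$929.61 total_interest=$229.61

Answer: 929.61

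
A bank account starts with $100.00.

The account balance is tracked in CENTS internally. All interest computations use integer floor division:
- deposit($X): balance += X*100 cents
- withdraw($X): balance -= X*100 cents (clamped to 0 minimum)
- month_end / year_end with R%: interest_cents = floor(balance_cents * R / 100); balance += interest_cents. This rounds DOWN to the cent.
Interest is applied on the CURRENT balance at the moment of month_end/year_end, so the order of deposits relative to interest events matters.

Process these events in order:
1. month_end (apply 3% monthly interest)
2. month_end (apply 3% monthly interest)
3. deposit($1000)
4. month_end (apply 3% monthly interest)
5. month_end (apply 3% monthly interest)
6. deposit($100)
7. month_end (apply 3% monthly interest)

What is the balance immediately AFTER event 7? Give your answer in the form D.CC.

Answer: 1311.64

Derivation:
After 1 (month_end (apply 3% monthly interest)): balance=$103.00 total_interest=$3.00
After 2 (month_end (apply 3% monthly interest)): balance=$106.09 total_interest=$6.09
After 3 (deposit($1000)): balance=$1106.09 total_interest=$6.09
After 4 (month_end (apply 3% monthly interest)): balance=$1139.27 total_interest=$39.27
After 5 (month_end (apply 3% monthly interest)): balance=$1173.44 total_interest=$73.44
After 6 (deposit($100)): balance=$1273.44 total_interest=$73.44
After 7 (month_end (apply 3% monthly interest)): balance=$1311.64 total_interest=$111.64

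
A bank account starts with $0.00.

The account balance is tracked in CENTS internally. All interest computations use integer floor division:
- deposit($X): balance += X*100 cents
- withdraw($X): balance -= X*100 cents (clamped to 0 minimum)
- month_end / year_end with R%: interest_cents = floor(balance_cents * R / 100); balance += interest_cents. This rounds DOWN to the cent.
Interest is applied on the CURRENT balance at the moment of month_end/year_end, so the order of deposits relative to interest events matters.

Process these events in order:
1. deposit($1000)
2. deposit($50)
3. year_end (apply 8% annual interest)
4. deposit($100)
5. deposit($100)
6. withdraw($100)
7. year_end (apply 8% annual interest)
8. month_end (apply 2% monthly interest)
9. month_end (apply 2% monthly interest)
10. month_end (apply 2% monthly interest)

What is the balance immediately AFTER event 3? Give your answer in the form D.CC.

After 1 (deposit($1000)): balance=$1000.00 total_interest=$0.00
After 2 (deposit($50)): balance=$1050.00 total_interest=$0.00
After 3 (year_end (apply 8% annual interest)): balance=$1134.00 total_interest=$84.00

Answer: 1134.00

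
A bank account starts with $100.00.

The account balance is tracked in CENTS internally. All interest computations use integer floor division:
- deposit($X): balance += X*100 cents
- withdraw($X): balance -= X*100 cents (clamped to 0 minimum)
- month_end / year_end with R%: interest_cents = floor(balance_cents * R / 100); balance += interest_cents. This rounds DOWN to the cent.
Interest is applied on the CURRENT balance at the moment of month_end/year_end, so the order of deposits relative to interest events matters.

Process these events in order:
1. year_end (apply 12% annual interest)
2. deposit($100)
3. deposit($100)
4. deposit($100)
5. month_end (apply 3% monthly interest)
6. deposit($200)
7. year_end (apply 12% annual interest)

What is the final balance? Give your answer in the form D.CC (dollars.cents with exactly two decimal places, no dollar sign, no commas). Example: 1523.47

Answer: 699.28

Derivation:
After 1 (year_end (apply 12% annual interest)): balance=$112.00 total_interest=$12.00
After 2 (deposit($100)): balance=$212.00 total_interest=$12.00
After 3 (deposit($100)): balance=$312.00 total_interest=$12.00
After 4 (deposit($100)): balance=$412.00 total_interest=$12.00
After 5 (month_end (apply 3% monthly interest)): balance=$424.36 total_interest=$24.36
After 6 (deposit($200)): balance=$624.36 total_interest=$24.36
After 7 (year_end (apply 12% annual interest)): balance=$699.28 total_interest=$99.28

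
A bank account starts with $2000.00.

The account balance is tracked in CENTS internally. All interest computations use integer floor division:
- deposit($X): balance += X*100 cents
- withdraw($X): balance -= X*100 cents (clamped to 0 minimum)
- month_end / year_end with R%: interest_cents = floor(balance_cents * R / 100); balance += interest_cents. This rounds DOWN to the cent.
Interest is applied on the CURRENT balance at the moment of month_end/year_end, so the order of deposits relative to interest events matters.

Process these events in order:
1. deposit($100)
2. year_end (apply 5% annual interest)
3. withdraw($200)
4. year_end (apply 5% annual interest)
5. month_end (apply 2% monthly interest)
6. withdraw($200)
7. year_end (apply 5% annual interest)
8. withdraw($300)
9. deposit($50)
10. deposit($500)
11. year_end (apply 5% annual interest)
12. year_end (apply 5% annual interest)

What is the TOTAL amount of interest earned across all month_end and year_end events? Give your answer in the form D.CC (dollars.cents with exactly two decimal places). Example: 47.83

After 1 (deposit($100)): balance=$2100.00 total_interest=$0.00
After 2 (year_end (apply 5% annual interest)): balance=$2205.00 total_interest=$105.00
After 3 (withdraw($200)): balance=$2005.00 total_interest=$105.00
After 4 (year_end (apply 5% annual interest)): balance=$2105.25 total_interest=$205.25
After 5 (month_end (apply 2% monthly interest)): balance=$2147.35 total_interest=$247.35
After 6 (withdraw($200)): balance=$1947.35 total_interest=$247.35
After 7 (year_end (apply 5% annual interest)): balance=$2044.71 total_interest=$344.71
After 8 (withdraw($300)): balance=$1744.71 total_interest=$344.71
After 9 (deposit($50)): balance=$1794.71 total_interest=$344.71
After 10 (deposit($500)): balance=$2294.71 total_interest=$344.71
After 11 (year_end (apply 5% annual interest)): balance=$2409.44 total_interest=$459.44
After 12 (year_end (apply 5% annual interest)): balance=$2529.91 total_interest=$579.91

Answer: 579.91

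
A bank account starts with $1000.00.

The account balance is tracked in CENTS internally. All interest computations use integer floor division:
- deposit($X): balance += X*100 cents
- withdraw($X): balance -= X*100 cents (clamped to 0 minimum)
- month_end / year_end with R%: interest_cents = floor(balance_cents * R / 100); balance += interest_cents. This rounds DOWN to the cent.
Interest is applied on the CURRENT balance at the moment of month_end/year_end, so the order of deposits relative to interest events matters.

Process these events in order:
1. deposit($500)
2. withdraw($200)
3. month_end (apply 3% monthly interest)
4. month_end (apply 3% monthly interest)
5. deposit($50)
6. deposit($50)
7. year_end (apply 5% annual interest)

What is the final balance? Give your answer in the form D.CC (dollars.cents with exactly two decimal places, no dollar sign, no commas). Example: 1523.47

Answer: 1553.12

Derivation:
After 1 (deposit($500)): balance=$1500.00 total_interest=$0.00
After 2 (withdraw($200)): balance=$1300.00 total_interest=$0.00
After 3 (month_end (apply 3% monthly interest)): balance=$1339.00 total_interest=$39.00
After 4 (month_end (apply 3% monthly interest)): balance=$1379.17 total_interest=$79.17
After 5 (deposit($50)): balance=$1429.17 total_interest=$79.17
After 6 (deposit($50)): balance=$1479.17 total_interest=$79.17
After 7 (year_end (apply 5% annual interest)): balance=$1553.12 total_interest=$153.12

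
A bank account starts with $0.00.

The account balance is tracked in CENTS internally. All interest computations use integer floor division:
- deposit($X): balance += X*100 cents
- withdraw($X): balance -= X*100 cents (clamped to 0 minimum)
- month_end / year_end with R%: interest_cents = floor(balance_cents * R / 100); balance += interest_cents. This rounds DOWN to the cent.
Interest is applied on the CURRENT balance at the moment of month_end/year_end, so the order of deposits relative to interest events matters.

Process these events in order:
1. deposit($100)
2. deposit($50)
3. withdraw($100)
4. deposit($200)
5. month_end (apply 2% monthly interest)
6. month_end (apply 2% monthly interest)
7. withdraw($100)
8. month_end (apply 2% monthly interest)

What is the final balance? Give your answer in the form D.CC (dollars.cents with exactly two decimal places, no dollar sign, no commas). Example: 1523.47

Answer: 163.30

Derivation:
After 1 (deposit($100)): balance=$100.00 total_interest=$0.00
After 2 (deposit($50)): balance=$150.00 total_interest=$0.00
After 3 (withdraw($100)): balance=$50.00 total_interest=$0.00
After 4 (deposit($200)): balance=$250.00 total_interest=$0.00
After 5 (month_end (apply 2% monthly interest)): balance=$255.00 total_interest=$5.00
After 6 (month_end (apply 2% monthly interest)): balance=$260.10 total_interest=$10.10
After 7 (withdraw($100)): balance=$160.10 total_interest=$10.10
After 8 (month_end (apply 2% monthly interest)): balance=$163.30 total_interest=$13.30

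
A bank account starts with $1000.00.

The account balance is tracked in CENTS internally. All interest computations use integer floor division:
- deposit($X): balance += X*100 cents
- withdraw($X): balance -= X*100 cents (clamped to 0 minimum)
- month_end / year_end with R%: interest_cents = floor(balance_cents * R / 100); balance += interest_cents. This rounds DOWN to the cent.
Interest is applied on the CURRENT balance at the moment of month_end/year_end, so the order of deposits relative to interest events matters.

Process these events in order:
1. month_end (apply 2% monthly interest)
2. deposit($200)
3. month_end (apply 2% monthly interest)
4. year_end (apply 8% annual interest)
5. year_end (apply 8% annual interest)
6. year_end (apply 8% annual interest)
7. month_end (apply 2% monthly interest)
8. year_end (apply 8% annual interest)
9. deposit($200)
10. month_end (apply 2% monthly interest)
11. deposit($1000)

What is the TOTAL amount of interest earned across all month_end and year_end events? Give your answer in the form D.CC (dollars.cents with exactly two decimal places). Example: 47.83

Answer: 565.36

Derivation:
After 1 (month_end (apply 2% monthly interest)): balance=$1020.00 total_interest=$20.00
After 2 (deposit($200)): balance=$1220.00 total_interest=$20.00
After 3 (month_end (apply 2% monthly interest)): balance=$1244.40 total_interest=$44.40
After 4 (year_end (apply 8% annual interest)): balance=$1343.95 total_interest=$143.95
After 5 (year_end (apply 8% annual interest)): balance=$1451.46 total_interest=$251.46
After 6 (year_end (apply 8% annual interest)): balance=$1567.57 total_interest=$367.57
After 7 (month_end (apply 2% monthly interest)): balance=$1598.92 total_interest=$398.92
After 8 (year_end (apply 8% annual interest)): balance=$1726.83 total_interest=$526.83
After 9 (deposit($200)): balance=$1926.83 total_interest=$526.83
After 10 (month_end (apply 2% monthly interest)): balance=$1965.36 total_interest=$565.36
After 11 (deposit($1000)): balance=$2965.36 total_interest=$565.36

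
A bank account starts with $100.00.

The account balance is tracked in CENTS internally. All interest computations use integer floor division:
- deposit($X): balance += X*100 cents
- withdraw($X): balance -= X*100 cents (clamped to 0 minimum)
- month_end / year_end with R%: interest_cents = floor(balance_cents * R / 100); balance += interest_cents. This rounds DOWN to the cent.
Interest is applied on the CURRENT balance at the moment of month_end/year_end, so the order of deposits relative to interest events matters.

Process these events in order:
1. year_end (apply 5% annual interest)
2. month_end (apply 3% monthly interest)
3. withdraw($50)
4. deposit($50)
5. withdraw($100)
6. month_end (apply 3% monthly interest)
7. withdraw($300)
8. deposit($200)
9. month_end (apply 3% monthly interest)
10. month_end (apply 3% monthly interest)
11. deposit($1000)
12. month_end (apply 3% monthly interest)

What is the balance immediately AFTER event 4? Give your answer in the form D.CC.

After 1 (year_end (apply 5% annual interest)): balance=$105.00 total_interest=$5.00
After 2 (month_end (apply 3% monthly interest)): balance=$108.15 total_interest=$8.15
After 3 (withdraw($50)): balance=$58.15 total_interest=$8.15
After 4 (deposit($50)): balance=$108.15 total_interest=$8.15

Answer: 108.15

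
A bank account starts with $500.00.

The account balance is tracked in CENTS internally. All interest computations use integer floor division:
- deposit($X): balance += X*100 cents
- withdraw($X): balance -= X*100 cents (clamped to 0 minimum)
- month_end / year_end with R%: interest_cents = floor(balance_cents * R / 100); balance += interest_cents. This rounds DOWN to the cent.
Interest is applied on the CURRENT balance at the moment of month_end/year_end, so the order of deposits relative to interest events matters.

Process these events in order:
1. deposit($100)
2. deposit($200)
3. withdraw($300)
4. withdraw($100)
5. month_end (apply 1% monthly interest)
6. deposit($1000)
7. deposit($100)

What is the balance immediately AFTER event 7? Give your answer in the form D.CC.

Answer: 1504.00

Derivation:
After 1 (deposit($100)): balance=$600.00 total_interest=$0.00
After 2 (deposit($200)): balance=$800.00 total_interest=$0.00
After 3 (withdraw($300)): balance=$500.00 total_interest=$0.00
After 4 (withdraw($100)): balance=$400.00 total_interest=$0.00
After 5 (month_end (apply 1% monthly interest)): balance=$404.00 total_interest=$4.00
After 6 (deposit($1000)): balance=$1404.00 total_interest=$4.00
After 7 (deposit($100)): balance=$1504.00 total_interest=$4.00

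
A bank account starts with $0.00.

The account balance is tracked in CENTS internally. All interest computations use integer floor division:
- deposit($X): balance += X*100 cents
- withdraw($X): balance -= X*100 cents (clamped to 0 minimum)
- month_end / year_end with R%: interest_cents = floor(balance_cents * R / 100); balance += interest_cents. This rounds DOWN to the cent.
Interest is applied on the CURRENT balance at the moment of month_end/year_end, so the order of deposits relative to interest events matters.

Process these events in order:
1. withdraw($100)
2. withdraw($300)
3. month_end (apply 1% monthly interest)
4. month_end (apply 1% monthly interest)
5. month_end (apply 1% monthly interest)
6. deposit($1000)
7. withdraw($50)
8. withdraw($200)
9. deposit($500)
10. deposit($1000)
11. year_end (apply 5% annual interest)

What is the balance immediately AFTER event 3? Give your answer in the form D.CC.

After 1 (withdraw($100)): balance=$0.00 total_interest=$0.00
After 2 (withdraw($300)): balance=$0.00 total_interest=$0.00
After 3 (month_end (apply 1% monthly interest)): balance=$0.00 total_interest=$0.00

Answer: 0.00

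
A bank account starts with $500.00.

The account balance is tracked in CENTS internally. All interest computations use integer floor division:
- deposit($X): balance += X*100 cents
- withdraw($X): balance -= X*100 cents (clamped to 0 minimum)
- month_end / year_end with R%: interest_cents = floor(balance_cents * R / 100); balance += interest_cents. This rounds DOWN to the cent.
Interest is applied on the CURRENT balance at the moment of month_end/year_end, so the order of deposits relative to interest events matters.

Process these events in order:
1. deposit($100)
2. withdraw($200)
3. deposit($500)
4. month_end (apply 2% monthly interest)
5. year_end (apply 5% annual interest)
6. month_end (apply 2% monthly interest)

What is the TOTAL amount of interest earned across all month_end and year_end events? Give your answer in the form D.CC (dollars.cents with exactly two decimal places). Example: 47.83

Answer: 83.17

Derivation:
After 1 (deposit($100)): balance=$600.00 total_interest=$0.00
After 2 (withdraw($200)): balance=$400.00 total_interest=$0.00
After 3 (deposit($500)): balance=$900.00 total_interest=$0.00
After 4 (month_end (apply 2% monthly interest)): balance=$918.00 total_interest=$18.00
After 5 (year_end (apply 5% annual interest)): balance=$963.90 total_interest=$63.90
After 6 (month_end (apply 2% monthly interest)): balance=$983.17 total_interest=$83.17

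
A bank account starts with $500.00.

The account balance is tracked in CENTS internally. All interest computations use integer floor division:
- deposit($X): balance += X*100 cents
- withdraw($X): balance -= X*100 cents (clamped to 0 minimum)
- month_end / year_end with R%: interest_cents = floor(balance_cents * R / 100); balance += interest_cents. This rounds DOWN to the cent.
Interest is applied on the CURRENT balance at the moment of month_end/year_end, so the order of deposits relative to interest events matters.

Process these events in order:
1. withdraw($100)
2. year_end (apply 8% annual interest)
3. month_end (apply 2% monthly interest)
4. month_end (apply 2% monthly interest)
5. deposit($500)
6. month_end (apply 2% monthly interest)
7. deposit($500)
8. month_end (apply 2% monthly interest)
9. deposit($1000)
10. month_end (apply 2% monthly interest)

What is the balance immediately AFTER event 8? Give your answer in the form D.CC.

After 1 (withdraw($100)): balance=$400.00 total_interest=$0.00
After 2 (year_end (apply 8% annual interest)): balance=$432.00 total_interest=$32.00
After 3 (month_end (apply 2% monthly interest)): balance=$440.64 total_interest=$40.64
After 4 (month_end (apply 2% monthly interest)): balance=$449.45 total_interest=$49.45
After 5 (deposit($500)): balance=$949.45 total_interest=$49.45
After 6 (month_end (apply 2% monthly interest)): balance=$968.43 total_interest=$68.43
After 7 (deposit($500)): balance=$1468.43 total_interest=$68.43
After 8 (month_end (apply 2% monthly interest)): balance=$1497.79 total_interest=$97.79

Answer: 1497.79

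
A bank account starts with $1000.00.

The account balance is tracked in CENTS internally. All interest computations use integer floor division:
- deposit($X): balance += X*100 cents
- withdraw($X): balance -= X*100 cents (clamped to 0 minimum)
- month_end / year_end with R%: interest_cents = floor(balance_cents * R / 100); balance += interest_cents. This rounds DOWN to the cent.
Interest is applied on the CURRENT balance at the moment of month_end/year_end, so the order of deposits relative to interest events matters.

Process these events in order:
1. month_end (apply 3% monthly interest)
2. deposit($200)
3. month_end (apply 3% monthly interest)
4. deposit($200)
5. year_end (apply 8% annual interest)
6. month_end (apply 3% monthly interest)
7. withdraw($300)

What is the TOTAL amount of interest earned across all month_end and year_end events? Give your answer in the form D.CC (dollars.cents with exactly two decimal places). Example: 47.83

Answer: 231.77

Derivation:
After 1 (month_end (apply 3% monthly interest)): balance=$1030.00 total_interest=$30.00
After 2 (deposit($200)): balance=$1230.00 total_interest=$30.00
After 3 (month_end (apply 3% monthly interest)): balance=$1266.90 total_interest=$66.90
After 4 (deposit($200)): balance=$1466.90 total_interest=$66.90
After 5 (year_end (apply 8% annual interest)): balance=$1584.25 total_interest=$184.25
After 6 (month_end (apply 3% monthly interest)): balance=$1631.77 total_interest=$231.77
After 7 (withdraw($300)): balance=$1331.77 total_interest=$231.77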